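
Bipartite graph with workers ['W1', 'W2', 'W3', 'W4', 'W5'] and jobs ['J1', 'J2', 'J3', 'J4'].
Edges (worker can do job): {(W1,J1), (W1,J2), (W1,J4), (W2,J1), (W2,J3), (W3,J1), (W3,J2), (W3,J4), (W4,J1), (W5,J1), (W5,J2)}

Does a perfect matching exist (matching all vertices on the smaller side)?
Yes, perfect matching exists (size 4)

Perfect matching: {(W2,J3), (W3,J4), (W4,J1), (W5,J2)}
All 4 vertices on the smaller side are matched.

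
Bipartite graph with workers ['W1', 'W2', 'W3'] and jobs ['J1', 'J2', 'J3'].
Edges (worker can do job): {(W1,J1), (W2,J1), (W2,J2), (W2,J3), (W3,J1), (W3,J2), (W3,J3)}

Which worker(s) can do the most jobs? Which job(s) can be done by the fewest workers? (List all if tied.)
Most versatile: W2, W3 (3 jobs); Least covered: J2, J3 (2 workers)

Worker degrees (jobs they can do): W1:1, W2:3, W3:3
Job degrees (workers who can do it): J1:3, J2:2, J3:2

Maximum worker degree is 3, achieved by: W2, W3
Minimum job degree is 2, achieved by: J2, J3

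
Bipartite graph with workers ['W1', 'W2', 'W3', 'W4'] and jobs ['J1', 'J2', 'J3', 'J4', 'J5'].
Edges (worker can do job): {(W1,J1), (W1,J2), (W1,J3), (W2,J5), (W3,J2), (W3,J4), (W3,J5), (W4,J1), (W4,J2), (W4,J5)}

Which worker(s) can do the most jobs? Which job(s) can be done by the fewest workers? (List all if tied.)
Most versatile: W1, W3, W4 (3 jobs); Least covered: J3, J4 (1 workers)

Worker degrees (jobs they can do): W1:3, W2:1, W3:3, W4:3
Job degrees (workers who can do it): J1:2, J2:3, J3:1, J4:1, J5:3

Maximum worker degree is 3, achieved by: W1, W3, W4
Minimum job degree is 1, achieved by: J3, J4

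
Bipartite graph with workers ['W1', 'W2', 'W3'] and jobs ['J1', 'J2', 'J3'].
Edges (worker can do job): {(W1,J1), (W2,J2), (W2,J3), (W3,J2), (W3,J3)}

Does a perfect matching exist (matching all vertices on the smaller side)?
Yes, perfect matching exists (size 3)

Perfect matching: {(W1,J1), (W2,J3), (W3,J2)}
All 3 vertices on the smaller side are matched.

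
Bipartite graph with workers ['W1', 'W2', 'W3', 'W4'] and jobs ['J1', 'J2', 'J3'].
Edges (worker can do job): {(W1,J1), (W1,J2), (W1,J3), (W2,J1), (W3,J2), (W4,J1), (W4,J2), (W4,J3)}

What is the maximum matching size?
Maximum matching size = 3

Maximum matching: {(W1,J1), (W3,J2), (W4,J3)}
Size: 3

This assigns 3 workers to 3 distinct jobs.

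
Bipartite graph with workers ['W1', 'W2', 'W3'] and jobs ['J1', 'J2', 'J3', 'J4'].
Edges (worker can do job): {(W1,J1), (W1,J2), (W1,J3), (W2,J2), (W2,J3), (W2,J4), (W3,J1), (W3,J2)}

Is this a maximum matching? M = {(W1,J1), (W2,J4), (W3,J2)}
Yes, size 3 is maximum

Proposed matching has size 3.
Maximum matching size for this graph: 3.

This is a maximum matching.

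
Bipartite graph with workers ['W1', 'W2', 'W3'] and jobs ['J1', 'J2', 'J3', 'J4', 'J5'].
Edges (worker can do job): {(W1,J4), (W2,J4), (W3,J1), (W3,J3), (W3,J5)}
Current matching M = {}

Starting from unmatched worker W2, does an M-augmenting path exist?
Yes: W2 → J4

An M-augmenting path alternates non-matching / matching edges, starting and ending at unmatched vertices.
Path: W2 → J4
(J4 is unmatched in M, so the path is augmenting.)
Flipping edges along this path would increase |M| from 0 to 1.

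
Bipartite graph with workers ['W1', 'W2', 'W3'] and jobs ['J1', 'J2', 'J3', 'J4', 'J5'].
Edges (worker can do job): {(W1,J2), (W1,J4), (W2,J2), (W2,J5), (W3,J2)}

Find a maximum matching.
Matching: {(W1,J4), (W2,J5), (W3,J2)}

Maximum matching (size 3):
  W1 → J4
  W2 → J5
  W3 → J2

Each worker is assigned to at most one job, and each job to at most one worker.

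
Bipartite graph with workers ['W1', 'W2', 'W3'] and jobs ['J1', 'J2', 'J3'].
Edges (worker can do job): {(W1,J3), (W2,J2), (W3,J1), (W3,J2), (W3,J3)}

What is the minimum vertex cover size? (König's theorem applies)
Minimum vertex cover size = 3

By König's theorem: in bipartite graphs,
min vertex cover = max matching = 3

Maximum matching has size 3, so minimum vertex cover also has size 3.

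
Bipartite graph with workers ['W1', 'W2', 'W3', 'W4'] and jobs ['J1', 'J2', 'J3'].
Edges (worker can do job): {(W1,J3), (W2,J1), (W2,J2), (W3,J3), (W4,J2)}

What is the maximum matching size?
Maximum matching size = 3

Maximum matching: {(W2,J1), (W3,J3), (W4,J2)}
Size: 3

This assigns 3 workers to 3 distinct jobs.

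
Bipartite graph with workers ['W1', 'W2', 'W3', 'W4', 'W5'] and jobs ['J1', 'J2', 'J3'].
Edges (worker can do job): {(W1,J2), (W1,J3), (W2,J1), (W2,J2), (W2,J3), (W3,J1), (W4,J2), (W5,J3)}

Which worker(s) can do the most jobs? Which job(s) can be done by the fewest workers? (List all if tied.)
Most versatile: W2 (3 jobs); Least covered: J1 (2 workers)

Worker degrees (jobs they can do): W1:2, W2:3, W3:1, W4:1, W5:1
Job degrees (workers who can do it): J1:2, J2:3, J3:3

Maximum worker degree is 3, achieved by: W2
Minimum job degree is 2, achieved by: J1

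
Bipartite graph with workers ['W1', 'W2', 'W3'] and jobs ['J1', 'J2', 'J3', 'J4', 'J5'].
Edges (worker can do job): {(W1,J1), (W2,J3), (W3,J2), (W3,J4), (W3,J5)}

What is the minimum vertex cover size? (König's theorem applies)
Minimum vertex cover size = 3

By König's theorem: in bipartite graphs,
min vertex cover = max matching = 3

Maximum matching has size 3, so minimum vertex cover also has size 3.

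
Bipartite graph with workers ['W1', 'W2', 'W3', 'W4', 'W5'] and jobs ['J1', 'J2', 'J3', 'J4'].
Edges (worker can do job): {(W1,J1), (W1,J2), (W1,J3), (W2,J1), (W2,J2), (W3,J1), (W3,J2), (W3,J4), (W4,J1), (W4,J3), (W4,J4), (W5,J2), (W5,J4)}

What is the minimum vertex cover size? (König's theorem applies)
Minimum vertex cover size = 4

By König's theorem: in bipartite graphs,
min vertex cover = max matching = 4

Maximum matching has size 4, so minimum vertex cover also has size 4.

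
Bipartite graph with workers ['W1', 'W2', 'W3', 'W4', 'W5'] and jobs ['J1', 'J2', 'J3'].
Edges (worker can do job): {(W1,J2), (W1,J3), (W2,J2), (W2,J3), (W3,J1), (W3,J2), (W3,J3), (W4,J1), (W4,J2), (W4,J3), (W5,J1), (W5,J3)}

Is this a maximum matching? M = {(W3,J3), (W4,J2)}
No, size 2 is not maximum

Proposed matching has size 2.
Maximum matching size for this graph: 3.

This is NOT maximum - can be improved to size 3.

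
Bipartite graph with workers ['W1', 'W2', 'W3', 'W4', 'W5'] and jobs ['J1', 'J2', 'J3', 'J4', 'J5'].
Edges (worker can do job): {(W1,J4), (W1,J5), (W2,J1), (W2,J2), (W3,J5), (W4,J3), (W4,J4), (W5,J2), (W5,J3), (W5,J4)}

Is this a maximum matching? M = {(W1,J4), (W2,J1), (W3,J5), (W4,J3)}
No, size 4 is not maximum

Proposed matching has size 4.
Maximum matching size for this graph: 5.

This is NOT maximum - can be improved to size 5.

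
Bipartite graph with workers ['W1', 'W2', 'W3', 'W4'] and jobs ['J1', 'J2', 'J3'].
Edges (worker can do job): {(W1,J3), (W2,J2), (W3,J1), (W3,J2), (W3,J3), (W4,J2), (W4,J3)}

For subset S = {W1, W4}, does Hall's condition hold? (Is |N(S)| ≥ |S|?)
Yes: |N(S)| = 2, |S| = 2

Subset S = {W1, W4}
Neighbors N(S) = {J2, J3}

|N(S)| = 2, |S| = 2
Hall's condition: |N(S)| ≥ |S| is satisfied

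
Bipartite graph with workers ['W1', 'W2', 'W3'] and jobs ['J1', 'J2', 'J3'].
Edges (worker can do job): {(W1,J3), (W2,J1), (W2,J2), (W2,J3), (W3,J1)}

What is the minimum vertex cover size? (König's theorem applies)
Minimum vertex cover size = 3

By König's theorem: in bipartite graphs,
min vertex cover = max matching = 3

Maximum matching has size 3, so minimum vertex cover also has size 3.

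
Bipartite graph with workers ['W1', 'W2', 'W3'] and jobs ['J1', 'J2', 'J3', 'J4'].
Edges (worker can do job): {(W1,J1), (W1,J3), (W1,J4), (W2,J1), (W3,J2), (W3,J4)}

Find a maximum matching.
Matching: {(W1,J3), (W2,J1), (W3,J2)}

Maximum matching (size 3):
  W1 → J3
  W2 → J1
  W3 → J2

Each worker is assigned to at most one job, and each job to at most one worker.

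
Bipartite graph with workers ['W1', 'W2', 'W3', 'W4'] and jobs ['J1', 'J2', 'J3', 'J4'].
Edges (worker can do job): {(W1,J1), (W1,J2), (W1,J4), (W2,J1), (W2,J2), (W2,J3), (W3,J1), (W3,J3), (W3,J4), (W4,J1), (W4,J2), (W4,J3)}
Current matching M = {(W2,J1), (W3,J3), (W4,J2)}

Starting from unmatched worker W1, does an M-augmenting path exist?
Yes: W1 → J2 → W4 → J1 → W2 → J3 → W3 → J4

An M-augmenting path alternates non-matching / matching edges, starting and ending at unmatched vertices.
Path: W1 → J2 → W4 → J1 → W2 → J3 → W3 → J4
(J4 is unmatched in M, so the path is augmenting.)
Flipping edges along this path would increase |M| from 3 to 4.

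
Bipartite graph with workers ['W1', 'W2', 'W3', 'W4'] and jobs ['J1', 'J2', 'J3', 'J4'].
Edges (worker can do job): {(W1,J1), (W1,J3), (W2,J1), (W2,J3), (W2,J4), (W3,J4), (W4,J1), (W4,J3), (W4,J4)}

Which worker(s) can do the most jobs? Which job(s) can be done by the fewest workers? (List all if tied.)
Most versatile: W2, W4 (3 jobs); Least covered: J2 (0 workers)

Worker degrees (jobs they can do): W1:2, W2:3, W3:1, W4:3
Job degrees (workers who can do it): J1:3, J2:0, J3:3, J4:3

Maximum worker degree is 3, achieved by: W2, W4
Minimum job degree is 0, achieved by: J2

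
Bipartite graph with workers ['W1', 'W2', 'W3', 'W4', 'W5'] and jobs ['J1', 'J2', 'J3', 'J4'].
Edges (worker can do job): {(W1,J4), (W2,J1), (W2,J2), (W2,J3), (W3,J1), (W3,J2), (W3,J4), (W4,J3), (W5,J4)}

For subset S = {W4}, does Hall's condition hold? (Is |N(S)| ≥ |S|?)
Yes: |N(S)| = 1, |S| = 1

Subset S = {W4}
Neighbors N(S) = {J3}

|N(S)| = 1, |S| = 1
Hall's condition: |N(S)| ≥ |S| is satisfied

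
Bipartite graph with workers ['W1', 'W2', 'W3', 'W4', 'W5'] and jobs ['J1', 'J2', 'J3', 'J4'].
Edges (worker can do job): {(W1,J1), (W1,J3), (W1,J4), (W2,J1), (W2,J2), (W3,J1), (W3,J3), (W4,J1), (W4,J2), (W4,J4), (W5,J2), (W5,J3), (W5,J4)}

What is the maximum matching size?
Maximum matching size = 4

Maximum matching: {(W1,J3), (W3,J1), (W4,J4), (W5,J2)}
Size: 4

This assigns 4 workers to 4 distinct jobs.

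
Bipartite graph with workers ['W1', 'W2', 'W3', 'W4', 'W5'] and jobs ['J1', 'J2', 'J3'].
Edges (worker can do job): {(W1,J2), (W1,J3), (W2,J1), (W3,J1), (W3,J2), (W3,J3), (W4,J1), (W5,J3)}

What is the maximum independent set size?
Maximum independent set = 5

By König's theorem:
- Min vertex cover = Max matching = 3
- Max independent set = Total vertices - Min vertex cover
- Max independent set = 8 - 3 = 5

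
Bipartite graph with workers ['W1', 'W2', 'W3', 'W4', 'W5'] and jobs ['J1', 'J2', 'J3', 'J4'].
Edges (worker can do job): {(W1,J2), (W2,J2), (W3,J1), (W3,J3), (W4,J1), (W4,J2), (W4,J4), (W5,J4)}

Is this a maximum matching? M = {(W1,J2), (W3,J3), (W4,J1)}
No, size 3 is not maximum

Proposed matching has size 3.
Maximum matching size for this graph: 4.

This is NOT maximum - can be improved to size 4.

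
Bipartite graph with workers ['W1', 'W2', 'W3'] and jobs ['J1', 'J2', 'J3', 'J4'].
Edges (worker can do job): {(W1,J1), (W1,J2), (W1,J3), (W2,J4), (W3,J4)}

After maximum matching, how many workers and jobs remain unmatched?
Unmatched: 1 workers, 2 jobs

Maximum matching size: 2
Workers: 3 total, 2 matched, 1 unmatched
Jobs: 4 total, 2 matched, 2 unmatched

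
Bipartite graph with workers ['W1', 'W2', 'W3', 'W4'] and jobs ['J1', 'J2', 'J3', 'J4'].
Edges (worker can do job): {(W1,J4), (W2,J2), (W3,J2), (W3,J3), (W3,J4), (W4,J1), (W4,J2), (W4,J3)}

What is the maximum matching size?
Maximum matching size = 4

Maximum matching: {(W1,J4), (W2,J2), (W3,J3), (W4,J1)}
Size: 4

This assigns 4 workers to 4 distinct jobs.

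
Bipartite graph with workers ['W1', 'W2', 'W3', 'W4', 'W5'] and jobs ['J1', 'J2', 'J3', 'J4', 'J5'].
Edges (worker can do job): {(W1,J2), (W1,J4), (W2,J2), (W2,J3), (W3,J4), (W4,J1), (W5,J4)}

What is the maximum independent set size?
Maximum independent set = 6

By König's theorem:
- Min vertex cover = Max matching = 4
- Max independent set = Total vertices - Min vertex cover
- Max independent set = 10 - 4 = 6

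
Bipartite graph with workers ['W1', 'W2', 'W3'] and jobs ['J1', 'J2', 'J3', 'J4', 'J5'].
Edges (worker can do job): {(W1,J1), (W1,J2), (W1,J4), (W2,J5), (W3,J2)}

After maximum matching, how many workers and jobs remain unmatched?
Unmatched: 0 workers, 2 jobs

Maximum matching size: 3
Workers: 3 total, 3 matched, 0 unmatched
Jobs: 5 total, 3 matched, 2 unmatched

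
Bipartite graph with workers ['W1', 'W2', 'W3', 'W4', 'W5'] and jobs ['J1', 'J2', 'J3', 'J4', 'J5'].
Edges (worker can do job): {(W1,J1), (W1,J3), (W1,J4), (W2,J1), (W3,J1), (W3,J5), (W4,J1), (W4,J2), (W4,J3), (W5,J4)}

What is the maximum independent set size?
Maximum independent set = 5

By König's theorem:
- Min vertex cover = Max matching = 5
- Max independent set = Total vertices - Min vertex cover
- Max independent set = 10 - 5 = 5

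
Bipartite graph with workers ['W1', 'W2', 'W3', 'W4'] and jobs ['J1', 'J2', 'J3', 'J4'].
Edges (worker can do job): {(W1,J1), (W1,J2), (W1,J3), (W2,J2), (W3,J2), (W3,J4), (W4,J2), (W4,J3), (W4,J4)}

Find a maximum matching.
Matching: {(W1,J1), (W2,J2), (W3,J4), (W4,J3)}

Maximum matching (size 4):
  W1 → J1
  W2 → J2
  W3 → J4
  W4 → J3

Each worker is assigned to at most one job, and each job to at most one worker.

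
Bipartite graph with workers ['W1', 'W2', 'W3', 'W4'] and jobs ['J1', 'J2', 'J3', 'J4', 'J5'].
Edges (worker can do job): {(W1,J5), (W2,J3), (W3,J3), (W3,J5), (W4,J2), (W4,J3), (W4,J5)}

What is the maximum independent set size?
Maximum independent set = 6

By König's theorem:
- Min vertex cover = Max matching = 3
- Max independent set = Total vertices - Min vertex cover
- Max independent set = 9 - 3 = 6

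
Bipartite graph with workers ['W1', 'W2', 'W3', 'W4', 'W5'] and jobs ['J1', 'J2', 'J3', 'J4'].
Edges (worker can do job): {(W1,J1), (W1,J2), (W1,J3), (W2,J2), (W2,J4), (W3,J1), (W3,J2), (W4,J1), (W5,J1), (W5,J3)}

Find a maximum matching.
Matching: {(W1,J2), (W2,J4), (W3,J1), (W5,J3)}

Maximum matching (size 4):
  W1 → J2
  W2 → J4
  W3 → J1
  W5 → J3

Each worker is assigned to at most one job, and each job to at most one worker.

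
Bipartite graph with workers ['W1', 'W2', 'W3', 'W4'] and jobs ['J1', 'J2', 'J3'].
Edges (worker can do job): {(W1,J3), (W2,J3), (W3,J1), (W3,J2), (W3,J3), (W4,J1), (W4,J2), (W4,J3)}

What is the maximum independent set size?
Maximum independent set = 4

By König's theorem:
- Min vertex cover = Max matching = 3
- Max independent set = Total vertices - Min vertex cover
- Max independent set = 7 - 3 = 4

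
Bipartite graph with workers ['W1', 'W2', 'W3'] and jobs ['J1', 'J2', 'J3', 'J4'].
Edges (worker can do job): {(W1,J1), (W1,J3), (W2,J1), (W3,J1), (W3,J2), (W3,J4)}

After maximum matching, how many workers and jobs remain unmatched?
Unmatched: 0 workers, 1 jobs

Maximum matching size: 3
Workers: 3 total, 3 matched, 0 unmatched
Jobs: 4 total, 3 matched, 1 unmatched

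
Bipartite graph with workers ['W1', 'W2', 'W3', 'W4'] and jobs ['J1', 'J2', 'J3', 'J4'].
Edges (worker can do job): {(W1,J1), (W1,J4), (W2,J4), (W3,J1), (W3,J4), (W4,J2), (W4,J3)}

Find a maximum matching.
Matching: {(W1,J4), (W3,J1), (W4,J3)}

Maximum matching (size 3):
  W1 → J4
  W3 → J1
  W4 → J3

Each worker is assigned to at most one job, and each job to at most one worker.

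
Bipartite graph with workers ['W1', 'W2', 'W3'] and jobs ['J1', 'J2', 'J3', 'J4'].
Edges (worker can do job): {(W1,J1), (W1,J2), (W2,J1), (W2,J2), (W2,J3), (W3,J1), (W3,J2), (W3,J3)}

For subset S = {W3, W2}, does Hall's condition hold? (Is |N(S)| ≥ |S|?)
Yes: |N(S)| = 3, |S| = 2

Subset S = {W3, W2}
Neighbors N(S) = {J1, J2, J3}

|N(S)| = 3, |S| = 2
Hall's condition: |N(S)| ≥ |S| is satisfied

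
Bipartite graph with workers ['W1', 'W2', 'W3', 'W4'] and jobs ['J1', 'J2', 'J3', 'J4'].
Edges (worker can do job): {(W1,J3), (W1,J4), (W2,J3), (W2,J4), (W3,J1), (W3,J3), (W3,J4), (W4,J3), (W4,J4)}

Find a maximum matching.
Matching: {(W1,J4), (W3,J1), (W4,J3)}

Maximum matching (size 3):
  W1 → J4
  W3 → J1
  W4 → J3

Each worker is assigned to at most one job, and each job to at most one worker.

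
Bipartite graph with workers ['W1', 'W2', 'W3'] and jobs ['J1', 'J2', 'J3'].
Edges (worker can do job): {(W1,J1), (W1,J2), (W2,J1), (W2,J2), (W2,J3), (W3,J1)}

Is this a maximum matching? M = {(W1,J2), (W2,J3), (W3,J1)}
Yes, size 3 is maximum

Proposed matching has size 3.
Maximum matching size for this graph: 3.

This is a maximum matching.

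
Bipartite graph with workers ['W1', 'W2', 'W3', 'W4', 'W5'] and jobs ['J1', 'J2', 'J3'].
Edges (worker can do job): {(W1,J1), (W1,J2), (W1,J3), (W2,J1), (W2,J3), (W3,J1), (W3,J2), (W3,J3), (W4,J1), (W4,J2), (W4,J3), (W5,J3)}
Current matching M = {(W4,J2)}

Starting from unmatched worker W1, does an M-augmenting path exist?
Yes: W1 → J1

An M-augmenting path alternates non-matching / matching edges, starting and ending at unmatched vertices.
Path: W1 → J1
(J1 is unmatched in M, so the path is augmenting.)
Flipping edges along this path would increase |M| from 1 to 2.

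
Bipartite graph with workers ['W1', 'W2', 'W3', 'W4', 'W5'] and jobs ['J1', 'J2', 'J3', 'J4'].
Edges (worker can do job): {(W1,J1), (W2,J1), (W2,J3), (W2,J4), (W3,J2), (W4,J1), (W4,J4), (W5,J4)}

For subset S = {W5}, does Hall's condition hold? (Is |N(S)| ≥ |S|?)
Yes: |N(S)| = 1, |S| = 1

Subset S = {W5}
Neighbors N(S) = {J4}

|N(S)| = 1, |S| = 1
Hall's condition: |N(S)| ≥ |S| is satisfied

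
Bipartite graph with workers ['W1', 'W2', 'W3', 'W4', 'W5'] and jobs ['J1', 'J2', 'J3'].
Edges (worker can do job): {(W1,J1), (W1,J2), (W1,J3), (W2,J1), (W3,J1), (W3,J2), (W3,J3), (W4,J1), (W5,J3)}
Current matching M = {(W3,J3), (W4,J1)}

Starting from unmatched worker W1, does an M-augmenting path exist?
Yes: W1 → J3 → W3 → J2

An M-augmenting path alternates non-matching / matching edges, starting and ending at unmatched vertices.
Path: W1 → J3 → W3 → J2
(J2 is unmatched in M, so the path is augmenting.)
Flipping edges along this path would increase |M| from 2 to 3.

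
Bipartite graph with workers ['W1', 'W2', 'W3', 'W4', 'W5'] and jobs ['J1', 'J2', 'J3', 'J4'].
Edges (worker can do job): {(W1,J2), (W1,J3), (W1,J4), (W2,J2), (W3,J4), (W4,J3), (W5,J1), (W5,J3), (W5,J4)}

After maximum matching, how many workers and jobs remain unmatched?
Unmatched: 1 workers, 0 jobs

Maximum matching size: 4
Workers: 5 total, 4 matched, 1 unmatched
Jobs: 4 total, 4 matched, 0 unmatched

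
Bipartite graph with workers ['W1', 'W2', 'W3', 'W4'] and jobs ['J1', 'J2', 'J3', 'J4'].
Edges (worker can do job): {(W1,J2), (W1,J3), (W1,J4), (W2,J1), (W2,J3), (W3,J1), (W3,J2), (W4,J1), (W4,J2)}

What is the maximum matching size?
Maximum matching size = 4

Maximum matching: {(W1,J4), (W2,J3), (W3,J2), (W4,J1)}
Size: 4

This assigns 4 workers to 4 distinct jobs.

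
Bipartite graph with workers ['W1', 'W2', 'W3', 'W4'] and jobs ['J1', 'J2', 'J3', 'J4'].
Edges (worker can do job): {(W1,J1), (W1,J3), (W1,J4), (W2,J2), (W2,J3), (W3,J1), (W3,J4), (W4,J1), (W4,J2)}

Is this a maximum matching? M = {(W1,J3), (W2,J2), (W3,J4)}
No, size 3 is not maximum

Proposed matching has size 3.
Maximum matching size for this graph: 4.

This is NOT maximum - can be improved to size 4.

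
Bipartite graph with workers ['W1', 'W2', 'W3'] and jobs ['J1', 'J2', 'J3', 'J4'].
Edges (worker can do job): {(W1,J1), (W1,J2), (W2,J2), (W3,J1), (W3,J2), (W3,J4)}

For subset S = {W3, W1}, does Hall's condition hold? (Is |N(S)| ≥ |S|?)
Yes: |N(S)| = 3, |S| = 2

Subset S = {W3, W1}
Neighbors N(S) = {J1, J2, J4}

|N(S)| = 3, |S| = 2
Hall's condition: |N(S)| ≥ |S| is satisfied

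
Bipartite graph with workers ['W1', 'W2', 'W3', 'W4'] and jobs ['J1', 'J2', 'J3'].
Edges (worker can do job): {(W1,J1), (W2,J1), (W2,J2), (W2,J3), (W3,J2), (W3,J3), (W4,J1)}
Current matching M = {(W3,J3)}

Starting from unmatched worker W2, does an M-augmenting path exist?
Yes: W2 → J1

An M-augmenting path alternates non-matching / matching edges, starting and ending at unmatched vertices.
Path: W2 → J1
(J1 is unmatched in M, so the path is augmenting.)
Flipping edges along this path would increase |M| from 1 to 2.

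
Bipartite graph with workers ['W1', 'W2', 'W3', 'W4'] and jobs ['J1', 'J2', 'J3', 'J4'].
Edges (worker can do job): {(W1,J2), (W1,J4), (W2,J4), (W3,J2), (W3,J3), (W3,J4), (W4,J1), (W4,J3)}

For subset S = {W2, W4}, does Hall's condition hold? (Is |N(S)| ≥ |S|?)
Yes: |N(S)| = 3, |S| = 2

Subset S = {W2, W4}
Neighbors N(S) = {J1, J3, J4}

|N(S)| = 3, |S| = 2
Hall's condition: |N(S)| ≥ |S| is satisfied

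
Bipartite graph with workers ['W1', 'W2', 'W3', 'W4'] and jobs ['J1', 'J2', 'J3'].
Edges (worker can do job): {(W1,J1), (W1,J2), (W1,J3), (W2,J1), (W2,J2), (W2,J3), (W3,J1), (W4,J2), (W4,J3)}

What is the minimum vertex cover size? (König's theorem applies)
Minimum vertex cover size = 3

By König's theorem: in bipartite graphs,
min vertex cover = max matching = 3

Maximum matching has size 3, so minimum vertex cover also has size 3.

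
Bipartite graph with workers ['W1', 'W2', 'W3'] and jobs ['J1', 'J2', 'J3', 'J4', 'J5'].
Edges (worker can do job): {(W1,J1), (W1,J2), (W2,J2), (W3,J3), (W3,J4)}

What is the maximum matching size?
Maximum matching size = 3

Maximum matching: {(W1,J1), (W2,J2), (W3,J4)}
Size: 3

This assigns 3 workers to 3 distinct jobs.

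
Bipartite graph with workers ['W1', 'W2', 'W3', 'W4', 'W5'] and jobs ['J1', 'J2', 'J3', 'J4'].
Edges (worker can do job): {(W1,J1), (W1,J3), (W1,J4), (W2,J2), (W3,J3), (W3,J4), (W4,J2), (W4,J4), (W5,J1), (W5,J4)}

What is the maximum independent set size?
Maximum independent set = 5

By König's theorem:
- Min vertex cover = Max matching = 4
- Max independent set = Total vertices - Min vertex cover
- Max independent set = 9 - 4 = 5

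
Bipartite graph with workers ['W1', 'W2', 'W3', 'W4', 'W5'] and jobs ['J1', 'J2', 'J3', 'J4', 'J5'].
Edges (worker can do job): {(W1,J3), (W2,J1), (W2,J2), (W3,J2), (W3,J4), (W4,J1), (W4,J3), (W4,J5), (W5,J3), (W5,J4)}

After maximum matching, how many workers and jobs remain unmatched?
Unmatched: 0 workers, 0 jobs

Maximum matching size: 5
Workers: 5 total, 5 matched, 0 unmatched
Jobs: 5 total, 5 matched, 0 unmatched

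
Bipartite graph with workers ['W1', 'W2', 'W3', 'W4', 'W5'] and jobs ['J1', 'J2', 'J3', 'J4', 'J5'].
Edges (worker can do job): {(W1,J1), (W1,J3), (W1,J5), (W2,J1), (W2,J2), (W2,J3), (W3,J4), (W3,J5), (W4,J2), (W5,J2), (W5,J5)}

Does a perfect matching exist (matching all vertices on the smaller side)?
Yes, perfect matching exists (size 5)

Perfect matching: {(W1,J3), (W2,J1), (W3,J4), (W4,J2), (W5,J5)}
All 5 vertices on the smaller side are matched.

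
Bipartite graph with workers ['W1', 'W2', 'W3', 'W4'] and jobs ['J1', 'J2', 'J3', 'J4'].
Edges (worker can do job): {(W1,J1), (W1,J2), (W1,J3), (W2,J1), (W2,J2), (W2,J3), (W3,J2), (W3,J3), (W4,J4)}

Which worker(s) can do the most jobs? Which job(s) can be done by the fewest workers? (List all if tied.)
Most versatile: W1, W2 (3 jobs); Least covered: J4 (1 workers)

Worker degrees (jobs they can do): W1:3, W2:3, W3:2, W4:1
Job degrees (workers who can do it): J1:2, J2:3, J3:3, J4:1

Maximum worker degree is 3, achieved by: W1, W2
Minimum job degree is 1, achieved by: J4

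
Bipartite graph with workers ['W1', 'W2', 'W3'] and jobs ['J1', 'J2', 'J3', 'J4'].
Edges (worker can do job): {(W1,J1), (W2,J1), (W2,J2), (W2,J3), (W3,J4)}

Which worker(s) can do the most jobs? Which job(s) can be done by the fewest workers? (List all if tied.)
Most versatile: W2 (3 jobs); Least covered: J2, J3, J4 (1 workers)

Worker degrees (jobs they can do): W1:1, W2:3, W3:1
Job degrees (workers who can do it): J1:2, J2:1, J3:1, J4:1

Maximum worker degree is 3, achieved by: W2
Minimum job degree is 1, achieved by: J2, J3, J4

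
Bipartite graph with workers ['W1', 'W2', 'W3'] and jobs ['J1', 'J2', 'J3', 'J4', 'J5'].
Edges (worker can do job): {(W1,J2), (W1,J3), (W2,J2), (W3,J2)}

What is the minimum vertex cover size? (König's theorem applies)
Minimum vertex cover size = 2

By König's theorem: in bipartite graphs,
min vertex cover = max matching = 2

Maximum matching has size 2, so minimum vertex cover also has size 2.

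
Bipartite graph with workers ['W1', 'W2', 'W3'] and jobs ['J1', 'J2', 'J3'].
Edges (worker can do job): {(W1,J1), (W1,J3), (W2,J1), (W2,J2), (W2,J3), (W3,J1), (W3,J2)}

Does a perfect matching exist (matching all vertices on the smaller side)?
Yes, perfect matching exists (size 3)

Perfect matching: {(W1,J3), (W2,J2), (W3,J1)}
All 3 vertices on the smaller side are matched.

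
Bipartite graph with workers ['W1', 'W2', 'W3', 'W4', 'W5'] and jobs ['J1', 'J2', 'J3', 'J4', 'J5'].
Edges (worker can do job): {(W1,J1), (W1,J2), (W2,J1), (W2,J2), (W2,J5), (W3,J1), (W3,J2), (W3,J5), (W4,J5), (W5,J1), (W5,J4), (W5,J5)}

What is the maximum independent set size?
Maximum independent set = 6

By König's theorem:
- Min vertex cover = Max matching = 4
- Max independent set = Total vertices - Min vertex cover
- Max independent set = 10 - 4 = 6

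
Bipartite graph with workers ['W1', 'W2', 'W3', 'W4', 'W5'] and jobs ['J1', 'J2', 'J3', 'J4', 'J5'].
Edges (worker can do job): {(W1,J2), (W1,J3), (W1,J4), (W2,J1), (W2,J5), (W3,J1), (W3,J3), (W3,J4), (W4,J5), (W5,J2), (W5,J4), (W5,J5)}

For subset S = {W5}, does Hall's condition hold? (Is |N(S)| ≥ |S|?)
Yes: |N(S)| = 3, |S| = 1

Subset S = {W5}
Neighbors N(S) = {J2, J4, J5}

|N(S)| = 3, |S| = 1
Hall's condition: |N(S)| ≥ |S| is satisfied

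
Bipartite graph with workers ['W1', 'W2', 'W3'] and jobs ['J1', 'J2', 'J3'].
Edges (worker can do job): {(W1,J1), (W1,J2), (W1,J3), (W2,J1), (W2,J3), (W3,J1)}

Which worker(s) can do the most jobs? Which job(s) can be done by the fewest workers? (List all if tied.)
Most versatile: W1 (3 jobs); Least covered: J2 (1 workers)

Worker degrees (jobs they can do): W1:3, W2:2, W3:1
Job degrees (workers who can do it): J1:3, J2:1, J3:2

Maximum worker degree is 3, achieved by: W1
Minimum job degree is 1, achieved by: J2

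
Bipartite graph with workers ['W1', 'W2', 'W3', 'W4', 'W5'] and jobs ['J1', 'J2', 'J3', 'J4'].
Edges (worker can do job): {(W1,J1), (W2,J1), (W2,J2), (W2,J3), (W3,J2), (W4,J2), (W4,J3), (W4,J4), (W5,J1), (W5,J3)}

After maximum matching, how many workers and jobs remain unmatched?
Unmatched: 1 workers, 0 jobs

Maximum matching size: 4
Workers: 5 total, 4 matched, 1 unmatched
Jobs: 4 total, 4 matched, 0 unmatched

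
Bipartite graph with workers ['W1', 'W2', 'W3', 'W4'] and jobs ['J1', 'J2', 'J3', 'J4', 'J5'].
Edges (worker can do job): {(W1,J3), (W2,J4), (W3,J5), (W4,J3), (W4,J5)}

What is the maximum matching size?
Maximum matching size = 3

Maximum matching: {(W2,J4), (W3,J5), (W4,J3)}
Size: 3

This assigns 3 workers to 3 distinct jobs.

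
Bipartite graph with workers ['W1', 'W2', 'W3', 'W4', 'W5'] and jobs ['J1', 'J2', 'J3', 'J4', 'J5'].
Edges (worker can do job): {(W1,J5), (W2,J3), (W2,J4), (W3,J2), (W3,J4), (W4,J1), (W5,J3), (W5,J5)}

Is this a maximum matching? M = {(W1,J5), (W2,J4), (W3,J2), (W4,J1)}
No, size 4 is not maximum

Proposed matching has size 4.
Maximum matching size for this graph: 5.

This is NOT maximum - can be improved to size 5.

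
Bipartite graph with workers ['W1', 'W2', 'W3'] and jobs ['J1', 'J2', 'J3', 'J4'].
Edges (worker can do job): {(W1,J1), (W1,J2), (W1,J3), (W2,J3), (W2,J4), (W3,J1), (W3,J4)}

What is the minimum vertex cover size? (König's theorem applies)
Minimum vertex cover size = 3

By König's theorem: in bipartite graphs,
min vertex cover = max matching = 3

Maximum matching has size 3, so minimum vertex cover also has size 3.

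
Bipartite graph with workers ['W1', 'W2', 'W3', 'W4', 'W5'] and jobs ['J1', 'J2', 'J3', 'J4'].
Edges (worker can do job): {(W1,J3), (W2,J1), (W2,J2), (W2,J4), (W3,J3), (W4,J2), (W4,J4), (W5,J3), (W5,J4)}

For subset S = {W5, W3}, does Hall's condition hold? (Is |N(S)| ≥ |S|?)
Yes: |N(S)| = 2, |S| = 2

Subset S = {W5, W3}
Neighbors N(S) = {J3, J4}

|N(S)| = 2, |S| = 2
Hall's condition: |N(S)| ≥ |S| is satisfied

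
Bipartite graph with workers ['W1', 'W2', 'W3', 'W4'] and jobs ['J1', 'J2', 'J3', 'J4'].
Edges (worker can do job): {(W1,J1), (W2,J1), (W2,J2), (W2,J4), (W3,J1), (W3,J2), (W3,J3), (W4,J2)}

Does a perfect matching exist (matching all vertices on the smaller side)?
Yes, perfect matching exists (size 4)

Perfect matching: {(W1,J1), (W2,J4), (W3,J3), (W4,J2)}
All 4 vertices on the smaller side are matched.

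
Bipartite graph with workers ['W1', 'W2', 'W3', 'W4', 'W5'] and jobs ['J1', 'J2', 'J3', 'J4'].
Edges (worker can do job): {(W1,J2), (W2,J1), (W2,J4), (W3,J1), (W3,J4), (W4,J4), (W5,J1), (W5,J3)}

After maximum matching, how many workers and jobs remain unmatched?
Unmatched: 1 workers, 0 jobs

Maximum matching size: 4
Workers: 5 total, 4 matched, 1 unmatched
Jobs: 4 total, 4 matched, 0 unmatched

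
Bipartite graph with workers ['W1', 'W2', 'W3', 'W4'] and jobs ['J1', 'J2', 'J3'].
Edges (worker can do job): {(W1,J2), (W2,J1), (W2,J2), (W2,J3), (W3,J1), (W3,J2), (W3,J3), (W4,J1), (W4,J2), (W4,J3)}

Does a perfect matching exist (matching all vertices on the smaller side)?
Yes, perfect matching exists (size 3)

Perfect matching: {(W2,J3), (W3,J1), (W4,J2)}
All 3 vertices on the smaller side are matched.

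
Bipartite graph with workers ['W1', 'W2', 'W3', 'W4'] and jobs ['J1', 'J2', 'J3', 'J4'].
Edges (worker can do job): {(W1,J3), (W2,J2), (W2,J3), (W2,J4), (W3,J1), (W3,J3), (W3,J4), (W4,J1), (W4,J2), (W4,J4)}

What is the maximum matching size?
Maximum matching size = 4

Maximum matching: {(W1,J3), (W2,J4), (W3,J1), (W4,J2)}
Size: 4

This assigns 4 workers to 4 distinct jobs.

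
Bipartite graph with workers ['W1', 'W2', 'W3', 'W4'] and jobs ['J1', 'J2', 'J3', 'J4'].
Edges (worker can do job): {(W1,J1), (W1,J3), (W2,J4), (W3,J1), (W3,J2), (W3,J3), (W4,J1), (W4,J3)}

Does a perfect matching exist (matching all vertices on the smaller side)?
Yes, perfect matching exists (size 4)

Perfect matching: {(W1,J1), (W2,J4), (W3,J2), (W4,J3)}
All 4 vertices on the smaller side are matched.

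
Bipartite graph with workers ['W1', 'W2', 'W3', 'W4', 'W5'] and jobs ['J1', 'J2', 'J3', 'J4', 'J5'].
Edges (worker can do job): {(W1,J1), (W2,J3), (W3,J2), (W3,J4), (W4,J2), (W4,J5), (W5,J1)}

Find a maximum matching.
Matching: {(W2,J3), (W3,J4), (W4,J2), (W5,J1)}

Maximum matching (size 4):
  W2 → J3
  W3 → J4
  W4 → J2
  W5 → J1

Each worker is assigned to at most one job, and each job to at most one worker.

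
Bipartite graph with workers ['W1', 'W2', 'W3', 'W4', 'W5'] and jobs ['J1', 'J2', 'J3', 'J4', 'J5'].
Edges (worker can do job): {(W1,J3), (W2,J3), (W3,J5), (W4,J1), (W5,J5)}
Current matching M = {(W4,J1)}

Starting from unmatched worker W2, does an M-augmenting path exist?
Yes: W2 → J3

An M-augmenting path alternates non-matching / matching edges, starting and ending at unmatched vertices.
Path: W2 → J3
(J3 is unmatched in M, so the path is augmenting.)
Flipping edges along this path would increase |M| from 1 to 2.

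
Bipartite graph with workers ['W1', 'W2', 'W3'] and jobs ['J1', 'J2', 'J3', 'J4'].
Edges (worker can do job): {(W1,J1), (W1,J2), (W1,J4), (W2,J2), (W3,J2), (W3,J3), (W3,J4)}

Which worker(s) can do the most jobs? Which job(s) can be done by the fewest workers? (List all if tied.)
Most versatile: W1, W3 (3 jobs); Least covered: J1, J3 (1 workers)

Worker degrees (jobs they can do): W1:3, W2:1, W3:3
Job degrees (workers who can do it): J1:1, J2:3, J3:1, J4:2

Maximum worker degree is 3, achieved by: W1, W3
Minimum job degree is 1, achieved by: J1, J3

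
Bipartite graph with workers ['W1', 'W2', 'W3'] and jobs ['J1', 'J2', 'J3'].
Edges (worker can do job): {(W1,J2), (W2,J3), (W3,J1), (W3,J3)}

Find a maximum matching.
Matching: {(W1,J2), (W2,J3), (W3,J1)}

Maximum matching (size 3):
  W1 → J2
  W2 → J3
  W3 → J1

Each worker is assigned to at most one job, and each job to at most one worker.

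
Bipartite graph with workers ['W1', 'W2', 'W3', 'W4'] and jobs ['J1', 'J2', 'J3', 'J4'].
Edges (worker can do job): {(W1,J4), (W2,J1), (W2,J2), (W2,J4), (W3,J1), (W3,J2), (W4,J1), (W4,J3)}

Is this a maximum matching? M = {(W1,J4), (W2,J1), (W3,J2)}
No, size 3 is not maximum

Proposed matching has size 3.
Maximum matching size for this graph: 4.

This is NOT maximum - can be improved to size 4.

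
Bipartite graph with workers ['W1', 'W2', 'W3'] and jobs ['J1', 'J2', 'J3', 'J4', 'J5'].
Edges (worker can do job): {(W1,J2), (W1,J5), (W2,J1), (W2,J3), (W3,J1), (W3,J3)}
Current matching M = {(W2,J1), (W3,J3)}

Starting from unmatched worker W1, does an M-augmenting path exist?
Yes: W1 → J5

An M-augmenting path alternates non-matching / matching edges, starting and ending at unmatched vertices.
Path: W1 → J5
(J5 is unmatched in M, so the path is augmenting.)
Flipping edges along this path would increase |M| from 2 to 3.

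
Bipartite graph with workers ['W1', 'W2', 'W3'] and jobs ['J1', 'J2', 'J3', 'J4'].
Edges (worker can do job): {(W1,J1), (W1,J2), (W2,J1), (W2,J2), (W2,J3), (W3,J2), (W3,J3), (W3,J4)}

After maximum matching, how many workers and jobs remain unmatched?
Unmatched: 0 workers, 1 jobs

Maximum matching size: 3
Workers: 3 total, 3 matched, 0 unmatched
Jobs: 4 total, 3 matched, 1 unmatched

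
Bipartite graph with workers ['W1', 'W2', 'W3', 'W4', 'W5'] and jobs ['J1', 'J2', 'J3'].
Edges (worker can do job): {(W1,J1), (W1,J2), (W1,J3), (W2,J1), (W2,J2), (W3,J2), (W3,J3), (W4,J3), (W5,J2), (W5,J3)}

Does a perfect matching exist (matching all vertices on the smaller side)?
Yes, perfect matching exists (size 3)

Perfect matching: {(W1,J1), (W3,J2), (W5,J3)}
All 3 vertices on the smaller side are matched.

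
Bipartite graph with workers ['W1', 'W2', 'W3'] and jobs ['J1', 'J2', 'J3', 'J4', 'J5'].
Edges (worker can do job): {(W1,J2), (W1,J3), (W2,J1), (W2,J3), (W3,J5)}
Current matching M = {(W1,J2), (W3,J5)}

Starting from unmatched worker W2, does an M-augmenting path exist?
Yes: W2 → J3

An M-augmenting path alternates non-matching / matching edges, starting and ending at unmatched vertices.
Path: W2 → J3
(J3 is unmatched in M, so the path is augmenting.)
Flipping edges along this path would increase |M| from 2 to 3.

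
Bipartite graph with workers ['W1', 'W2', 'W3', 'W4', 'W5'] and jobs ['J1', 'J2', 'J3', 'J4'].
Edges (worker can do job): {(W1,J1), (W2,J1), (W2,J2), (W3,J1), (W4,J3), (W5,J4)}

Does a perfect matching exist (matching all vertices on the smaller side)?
Yes, perfect matching exists (size 4)

Perfect matching: {(W2,J2), (W3,J1), (W4,J3), (W5,J4)}
All 4 vertices on the smaller side are matched.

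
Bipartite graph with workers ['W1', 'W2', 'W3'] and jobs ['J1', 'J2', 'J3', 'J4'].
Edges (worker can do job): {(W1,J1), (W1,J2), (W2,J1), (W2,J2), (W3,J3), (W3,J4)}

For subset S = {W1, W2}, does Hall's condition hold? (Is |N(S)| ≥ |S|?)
Yes: |N(S)| = 2, |S| = 2

Subset S = {W1, W2}
Neighbors N(S) = {J1, J2}

|N(S)| = 2, |S| = 2
Hall's condition: |N(S)| ≥ |S| is satisfied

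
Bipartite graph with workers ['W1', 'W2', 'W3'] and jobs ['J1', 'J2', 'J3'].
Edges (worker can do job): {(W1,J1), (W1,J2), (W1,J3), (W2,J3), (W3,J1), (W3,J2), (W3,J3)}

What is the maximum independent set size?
Maximum independent set = 3

By König's theorem:
- Min vertex cover = Max matching = 3
- Max independent set = Total vertices - Min vertex cover
- Max independent set = 6 - 3 = 3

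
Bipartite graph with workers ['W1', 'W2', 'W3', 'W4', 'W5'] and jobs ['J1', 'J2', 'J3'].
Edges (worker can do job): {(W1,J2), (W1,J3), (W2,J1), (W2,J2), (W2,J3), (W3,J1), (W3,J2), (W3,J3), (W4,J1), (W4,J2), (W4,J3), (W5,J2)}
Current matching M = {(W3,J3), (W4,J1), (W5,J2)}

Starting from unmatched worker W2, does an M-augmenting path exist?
No augmenting path from W2

Alternating search from W2 reaches jobs: {J1, J2, J3}.
Every reachable job is already matched in M, and following those matched edges back to workers exposes no further unvisited jobs.
No M-augmenting path from W2 exists.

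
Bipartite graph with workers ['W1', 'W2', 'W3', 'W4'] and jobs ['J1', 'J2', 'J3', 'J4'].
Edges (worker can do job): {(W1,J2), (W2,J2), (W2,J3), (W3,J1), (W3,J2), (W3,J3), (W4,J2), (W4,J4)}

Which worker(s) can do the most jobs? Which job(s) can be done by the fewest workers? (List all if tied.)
Most versatile: W3 (3 jobs); Least covered: J1, J4 (1 workers)

Worker degrees (jobs they can do): W1:1, W2:2, W3:3, W4:2
Job degrees (workers who can do it): J1:1, J2:4, J3:2, J4:1

Maximum worker degree is 3, achieved by: W3
Minimum job degree is 1, achieved by: J1, J4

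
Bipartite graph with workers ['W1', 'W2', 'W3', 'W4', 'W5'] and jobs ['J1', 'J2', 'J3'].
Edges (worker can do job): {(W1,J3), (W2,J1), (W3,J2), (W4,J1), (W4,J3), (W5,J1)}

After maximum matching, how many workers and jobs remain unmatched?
Unmatched: 2 workers, 0 jobs

Maximum matching size: 3
Workers: 5 total, 3 matched, 2 unmatched
Jobs: 3 total, 3 matched, 0 unmatched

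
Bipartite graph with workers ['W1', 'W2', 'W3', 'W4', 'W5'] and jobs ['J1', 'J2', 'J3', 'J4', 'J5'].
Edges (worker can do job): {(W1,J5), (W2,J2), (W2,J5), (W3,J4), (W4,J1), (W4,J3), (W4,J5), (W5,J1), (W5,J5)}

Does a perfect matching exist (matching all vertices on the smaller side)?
Yes, perfect matching exists (size 5)

Perfect matching: {(W1,J5), (W2,J2), (W3,J4), (W4,J3), (W5,J1)}
All 5 vertices on the smaller side are matched.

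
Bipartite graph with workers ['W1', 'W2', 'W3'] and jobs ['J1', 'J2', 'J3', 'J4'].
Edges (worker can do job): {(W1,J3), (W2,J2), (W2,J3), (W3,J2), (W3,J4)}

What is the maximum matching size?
Maximum matching size = 3

Maximum matching: {(W1,J3), (W2,J2), (W3,J4)}
Size: 3

This assigns 3 workers to 3 distinct jobs.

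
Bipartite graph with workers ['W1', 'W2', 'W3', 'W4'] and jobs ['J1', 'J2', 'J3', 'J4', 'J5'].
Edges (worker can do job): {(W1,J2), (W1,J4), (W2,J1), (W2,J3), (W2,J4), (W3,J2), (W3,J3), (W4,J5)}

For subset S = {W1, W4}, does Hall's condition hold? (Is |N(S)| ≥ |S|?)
Yes: |N(S)| = 3, |S| = 2

Subset S = {W1, W4}
Neighbors N(S) = {J2, J4, J5}

|N(S)| = 3, |S| = 2
Hall's condition: |N(S)| ≥ |S| is satisfied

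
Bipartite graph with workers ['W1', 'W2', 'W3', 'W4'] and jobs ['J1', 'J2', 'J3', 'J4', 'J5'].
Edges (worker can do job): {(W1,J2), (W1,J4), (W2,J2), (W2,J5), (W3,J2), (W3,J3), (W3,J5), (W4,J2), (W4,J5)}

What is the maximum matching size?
Maximum matching size = 4

Maximum matching: {(W1,J4), (W2,J2), (W3,J3), (W4,J5)}
Size: 4

This assigns 4 workers to 4 distinct jobs.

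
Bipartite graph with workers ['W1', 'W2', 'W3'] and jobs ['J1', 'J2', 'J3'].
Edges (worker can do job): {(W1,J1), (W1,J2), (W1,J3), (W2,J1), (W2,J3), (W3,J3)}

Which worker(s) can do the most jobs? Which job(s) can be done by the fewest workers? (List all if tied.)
Most versatile: W1 (3 jobs); Least covered: J2 (1 workers)

Worker degrees (jobs they can do): W1:3, W2:2, W3:1
Job degrees (workers who can do it): J1:2, J2:1, J3:3

Maximum worker degree is 3, achieved by: W1
Minimum job degree is 1, achieved by: J2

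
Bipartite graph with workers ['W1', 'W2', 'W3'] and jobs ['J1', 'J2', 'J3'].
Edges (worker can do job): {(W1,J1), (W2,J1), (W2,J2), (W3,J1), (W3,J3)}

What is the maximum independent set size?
Maximum independent set = 3

By König's theorem:
- Min vertex cover = Max matching = 3
- Max independent set = Total vertices - Min vertex cover
- Max independent set = 6 - 3 = 3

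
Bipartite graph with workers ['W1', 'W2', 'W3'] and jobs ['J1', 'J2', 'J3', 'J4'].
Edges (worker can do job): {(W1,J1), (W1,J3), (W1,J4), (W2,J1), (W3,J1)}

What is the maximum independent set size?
Maximum independent set = 5

By König's theorem:
- Min vertex cover = Max matching = 2
- Max independent set = Total vertices - Min vertex cover
- Max independent set = 7 - 2 = 5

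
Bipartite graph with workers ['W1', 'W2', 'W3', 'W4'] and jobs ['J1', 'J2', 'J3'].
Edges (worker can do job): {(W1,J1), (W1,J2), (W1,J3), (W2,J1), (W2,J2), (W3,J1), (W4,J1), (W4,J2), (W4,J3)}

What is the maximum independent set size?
Maximum independent set = 4

By König's theorem:
- Min vertex cover = Max matching = 3
- Max independent set = Total vertices - Min vertex cover
- Max independent set = 7 - 3 = 4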